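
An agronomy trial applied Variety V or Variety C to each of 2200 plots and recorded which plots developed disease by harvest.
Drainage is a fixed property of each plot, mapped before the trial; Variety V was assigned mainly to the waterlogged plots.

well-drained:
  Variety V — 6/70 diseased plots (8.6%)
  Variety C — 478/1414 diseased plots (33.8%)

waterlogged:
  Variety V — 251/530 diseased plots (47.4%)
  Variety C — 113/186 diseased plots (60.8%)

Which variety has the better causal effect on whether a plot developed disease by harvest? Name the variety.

Here field drainage is a common cause — it drives both which variety a case falls under and the outcome. The crude comparison mixes populations; the stratum-specific rates are the causally relevant ones.
Within each level — well-drained: 8.6% vs 33.8%; waterlogged: 47.4% vs 60.8% — Variety V is lower every time.

Variety V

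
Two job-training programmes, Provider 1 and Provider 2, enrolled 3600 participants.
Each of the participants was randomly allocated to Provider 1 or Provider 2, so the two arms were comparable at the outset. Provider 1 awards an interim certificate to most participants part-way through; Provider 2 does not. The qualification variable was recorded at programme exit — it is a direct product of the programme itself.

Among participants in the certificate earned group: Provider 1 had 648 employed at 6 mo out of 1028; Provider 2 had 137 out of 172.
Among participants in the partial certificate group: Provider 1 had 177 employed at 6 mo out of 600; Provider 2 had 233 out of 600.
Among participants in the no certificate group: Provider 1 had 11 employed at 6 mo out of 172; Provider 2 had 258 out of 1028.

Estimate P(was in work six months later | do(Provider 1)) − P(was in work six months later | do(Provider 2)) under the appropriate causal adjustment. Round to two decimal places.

Qualification attained during the programme is downstream of the programme. One should not condition on a consequence of treatment, so the overall rates are the right comparison.
The causal difference is the pooled difference: 0.464 − 0.349 = +0.116.

+0.12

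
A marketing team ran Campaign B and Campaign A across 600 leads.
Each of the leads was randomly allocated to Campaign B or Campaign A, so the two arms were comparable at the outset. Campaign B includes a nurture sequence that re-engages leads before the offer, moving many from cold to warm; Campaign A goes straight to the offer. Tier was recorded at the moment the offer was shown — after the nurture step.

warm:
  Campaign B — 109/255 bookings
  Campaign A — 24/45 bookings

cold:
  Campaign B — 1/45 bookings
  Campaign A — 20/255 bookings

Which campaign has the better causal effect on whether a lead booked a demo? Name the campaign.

Engagement tier is recorded after the campaign and is itself shifted by it — it sits on the causal path from campaign to outcome. Conditioning on a mediator would strip out part of the effect we want; the pooled comparison gives the total causal effect.
Pooled: Campaign B 36.7% vs Campaign A 14.7%; Campaign B is higher overall.

Campaign B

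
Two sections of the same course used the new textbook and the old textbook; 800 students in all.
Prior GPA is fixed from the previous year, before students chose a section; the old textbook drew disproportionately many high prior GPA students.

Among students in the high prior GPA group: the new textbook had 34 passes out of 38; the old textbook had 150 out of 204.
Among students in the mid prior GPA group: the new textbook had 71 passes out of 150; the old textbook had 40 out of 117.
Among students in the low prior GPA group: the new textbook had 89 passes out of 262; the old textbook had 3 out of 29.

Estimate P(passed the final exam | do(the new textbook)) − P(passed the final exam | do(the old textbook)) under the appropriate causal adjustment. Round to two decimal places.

the new textbook is higher inside every prior GPA band stratum but the old textbook is higher in aggregate. Whether to stratify depends on how prior GPA band relates to the teaching method.
Prior GPA band satisfies the back-door criterion: it is not a descendant of the teaching method, and it blocks the spurious path from teaching method to outcome. Adjusting for it (i.e., using the within-prior GPA band rates) gives the causal effect.
Adjusting over the population distribution of prior GPA band: 0.302·(0.895−0.735) + 0.334·(0.473−0.342) + 0.364·(0.340−0.103) = +0.178.

+0.18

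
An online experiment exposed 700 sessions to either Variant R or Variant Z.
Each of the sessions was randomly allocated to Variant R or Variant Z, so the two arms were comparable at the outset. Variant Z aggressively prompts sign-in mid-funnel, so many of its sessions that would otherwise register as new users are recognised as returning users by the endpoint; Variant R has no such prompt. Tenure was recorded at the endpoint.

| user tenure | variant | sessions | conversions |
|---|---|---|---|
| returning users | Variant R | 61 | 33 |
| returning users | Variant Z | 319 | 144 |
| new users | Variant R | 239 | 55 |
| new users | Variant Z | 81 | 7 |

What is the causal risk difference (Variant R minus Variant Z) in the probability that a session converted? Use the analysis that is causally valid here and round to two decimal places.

-0.08

User tenure lies on the pathway variant → user tenure → outcome, so adjusting for it blocks the indirect effect. For the total causal effect of variant, use the unadjusted pooled rates.
The causal difference is the pooled difference: 0.293 − 0.378 = -0.084.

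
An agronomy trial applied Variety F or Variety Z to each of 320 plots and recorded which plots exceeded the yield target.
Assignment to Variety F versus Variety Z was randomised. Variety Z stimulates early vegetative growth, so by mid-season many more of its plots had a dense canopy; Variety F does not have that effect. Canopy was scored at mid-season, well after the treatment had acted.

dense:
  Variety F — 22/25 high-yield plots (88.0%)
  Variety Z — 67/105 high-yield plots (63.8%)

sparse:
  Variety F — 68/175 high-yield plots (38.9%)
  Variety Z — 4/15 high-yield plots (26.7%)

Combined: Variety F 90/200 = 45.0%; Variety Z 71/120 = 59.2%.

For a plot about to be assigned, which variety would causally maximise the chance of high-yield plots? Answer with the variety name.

Mid-season canopy here is a post-treatment variable shaped by the variety; conditioning on it would introduce bias rather than remove it. The overall comparison is the causal one.
Pooled: Variety F 45.0% vs Variety Z 59.2%; Variety Z is higher overall.

Variety Z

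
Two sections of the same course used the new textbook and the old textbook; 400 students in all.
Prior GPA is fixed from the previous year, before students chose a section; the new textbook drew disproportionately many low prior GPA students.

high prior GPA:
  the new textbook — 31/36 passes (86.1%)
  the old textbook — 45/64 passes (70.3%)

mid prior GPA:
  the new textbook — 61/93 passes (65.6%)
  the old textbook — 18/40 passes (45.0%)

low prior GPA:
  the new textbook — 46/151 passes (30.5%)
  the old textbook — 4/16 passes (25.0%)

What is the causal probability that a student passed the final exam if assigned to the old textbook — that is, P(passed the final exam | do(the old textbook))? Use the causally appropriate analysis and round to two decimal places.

0.43

the new textbook is higher inside every prior GPA band stratum but the old textbook is higher in aggregate. Whether to stratify depends on how prior GPA band relates to the teaching method.
Since prior GPA band is a pre-existing factor (not a product of the teaching method) and it affects the outcome on its own, it is a confounder. The stratified rates, not the pooled rate, identify the causal effect.
Standardising the old textbook to the population prior GPA band mix: 0.250·45/64 + 0.333·18/40 + 0.417·4/16 = 0.430.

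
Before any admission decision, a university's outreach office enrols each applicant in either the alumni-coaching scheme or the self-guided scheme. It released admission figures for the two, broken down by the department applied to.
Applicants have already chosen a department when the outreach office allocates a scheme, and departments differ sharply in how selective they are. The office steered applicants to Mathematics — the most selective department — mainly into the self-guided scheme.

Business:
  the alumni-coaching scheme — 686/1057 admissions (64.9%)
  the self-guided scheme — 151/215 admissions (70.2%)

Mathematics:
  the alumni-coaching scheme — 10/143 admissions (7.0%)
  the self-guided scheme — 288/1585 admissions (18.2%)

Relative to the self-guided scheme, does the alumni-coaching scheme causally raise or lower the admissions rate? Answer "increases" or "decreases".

The stratified and pooled comparisons disagree (the self-guided scheme wins within each department; the alumni-coaching scheme wins overall), so the answer turns on the causal role of department.
Department is set before the outreach scheme has any effect — it is not caused by the outreach scheme — and it independently drives the outcome. That makes it a confounder, so the causal comparison is within department levels.
Within each level — Business: 64.9% vs 70.2%; Mathematics: 7.0% vs 18.2% — the self-guided scheme is higher every time.

decreases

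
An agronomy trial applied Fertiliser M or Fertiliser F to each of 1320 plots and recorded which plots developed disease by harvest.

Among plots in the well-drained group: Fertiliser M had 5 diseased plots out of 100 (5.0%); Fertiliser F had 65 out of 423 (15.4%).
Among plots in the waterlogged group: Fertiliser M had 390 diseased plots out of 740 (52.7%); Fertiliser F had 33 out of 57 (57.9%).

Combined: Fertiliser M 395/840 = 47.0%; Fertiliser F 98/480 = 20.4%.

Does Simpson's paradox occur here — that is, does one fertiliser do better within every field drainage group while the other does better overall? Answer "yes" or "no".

Within each field drainage level (well-drained 5.0% vs 15.4%; waterlogged 52.7% vs 57.9%), Fertiliser M has the lower rate every time. Pooled: 47.0% vs 20.4% — Fertiliser F has the lower rate overall. The two comparisons disagree.

yes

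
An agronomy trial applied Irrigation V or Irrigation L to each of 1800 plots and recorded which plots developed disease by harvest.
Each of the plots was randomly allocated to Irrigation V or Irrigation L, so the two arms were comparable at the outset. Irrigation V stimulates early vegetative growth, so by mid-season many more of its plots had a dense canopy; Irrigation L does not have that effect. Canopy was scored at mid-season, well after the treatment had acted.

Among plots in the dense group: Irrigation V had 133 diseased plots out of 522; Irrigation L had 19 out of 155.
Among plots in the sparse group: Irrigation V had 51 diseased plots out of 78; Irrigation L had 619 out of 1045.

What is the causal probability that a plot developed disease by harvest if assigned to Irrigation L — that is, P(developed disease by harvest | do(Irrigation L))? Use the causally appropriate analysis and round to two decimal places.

Irrigation L is lower inside every mid-season canopy stratum but Irrigation V is lower in aggregate. Whether to stratify depends on how mid-season canopy relates to the irrigation.
The distribution of mid-season canopy is itself part of what the irrigation does — it is an intermediate outcome. Holding it fixed would remove that part of the effect; the total effect is the pooled difference.
So P(outcome | do(Irrigation L)) is just the pooled rate for Irrigation L: 638/1200 = 0.532.

0.53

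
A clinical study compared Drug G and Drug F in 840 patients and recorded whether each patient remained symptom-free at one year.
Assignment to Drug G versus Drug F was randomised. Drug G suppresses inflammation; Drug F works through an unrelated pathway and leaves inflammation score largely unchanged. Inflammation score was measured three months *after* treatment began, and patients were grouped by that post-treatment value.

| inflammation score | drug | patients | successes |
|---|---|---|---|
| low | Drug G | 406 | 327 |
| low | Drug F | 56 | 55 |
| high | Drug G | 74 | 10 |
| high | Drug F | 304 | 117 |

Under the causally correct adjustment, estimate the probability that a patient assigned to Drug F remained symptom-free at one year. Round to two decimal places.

0.48

The distribution of inflammation score is itself part of what the drug does — it is an intermediate outcome. Holding it fixed would remove that part of the effect; the total effect is the pooled difference.
So P(outcome | do(Drug F)) is just the pooled rate for Drug F: 172/360 = 0.478.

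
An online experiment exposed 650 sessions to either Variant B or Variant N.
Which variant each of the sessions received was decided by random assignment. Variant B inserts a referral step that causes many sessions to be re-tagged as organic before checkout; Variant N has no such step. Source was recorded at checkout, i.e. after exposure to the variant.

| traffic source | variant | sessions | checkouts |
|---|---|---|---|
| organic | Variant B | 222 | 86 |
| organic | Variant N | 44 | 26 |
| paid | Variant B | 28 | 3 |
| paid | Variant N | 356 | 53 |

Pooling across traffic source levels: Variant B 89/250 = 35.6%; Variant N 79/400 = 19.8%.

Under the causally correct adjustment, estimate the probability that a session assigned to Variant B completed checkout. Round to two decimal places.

The traffic source-specific comparison favours Variant N throughout, but the pooled figures favour Variant B. The question is whether to condition on traffic source.
The distribution of traffic source is itself part of what the variant does — it is an intermediate outcome. Holding it fixed would remove that part of the effect; the total effect is the pooled difference.
So P(outcome | do(Variant B)) is just the pooled rate for Variant B: 89/250 = 0.356.

0.36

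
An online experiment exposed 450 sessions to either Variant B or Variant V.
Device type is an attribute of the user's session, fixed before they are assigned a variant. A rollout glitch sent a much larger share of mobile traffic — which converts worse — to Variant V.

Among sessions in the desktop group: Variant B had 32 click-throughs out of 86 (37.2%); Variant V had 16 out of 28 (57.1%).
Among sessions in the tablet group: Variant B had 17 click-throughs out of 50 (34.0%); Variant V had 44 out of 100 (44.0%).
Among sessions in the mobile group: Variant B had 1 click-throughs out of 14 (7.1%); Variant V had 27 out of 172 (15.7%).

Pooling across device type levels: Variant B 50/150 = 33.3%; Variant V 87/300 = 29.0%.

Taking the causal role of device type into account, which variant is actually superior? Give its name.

Device type satisfies the back-door criterion: it is not a descendant of the variant, and it blocks the spurious path from variant to outcome. Adjusting for it (i.e., using the within-device type rates) gives the causal effect.
Within each level — desktop: 37.2% vs 57.1%; tablet: 34.0% vs 44.0%; mobile: 7.1% vs 15.7% — Variant V is higher every time.

Variant V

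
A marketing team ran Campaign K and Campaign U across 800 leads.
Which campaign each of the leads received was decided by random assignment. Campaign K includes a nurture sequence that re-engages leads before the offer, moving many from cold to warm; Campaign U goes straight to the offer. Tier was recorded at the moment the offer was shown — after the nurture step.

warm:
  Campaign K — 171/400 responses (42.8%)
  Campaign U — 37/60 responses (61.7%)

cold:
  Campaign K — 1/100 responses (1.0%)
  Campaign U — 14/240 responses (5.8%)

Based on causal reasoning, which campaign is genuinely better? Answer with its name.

The distribution of engagement tier is itself part of what the campaign does — it is an intermediate outcome. Holding it fixed would remove that part of the effect; the total effect is the pooled difference.
Pooled: Campaign K 34.4% vs Campaign U 17.0%; Campaign K is higher overall.

Campaign K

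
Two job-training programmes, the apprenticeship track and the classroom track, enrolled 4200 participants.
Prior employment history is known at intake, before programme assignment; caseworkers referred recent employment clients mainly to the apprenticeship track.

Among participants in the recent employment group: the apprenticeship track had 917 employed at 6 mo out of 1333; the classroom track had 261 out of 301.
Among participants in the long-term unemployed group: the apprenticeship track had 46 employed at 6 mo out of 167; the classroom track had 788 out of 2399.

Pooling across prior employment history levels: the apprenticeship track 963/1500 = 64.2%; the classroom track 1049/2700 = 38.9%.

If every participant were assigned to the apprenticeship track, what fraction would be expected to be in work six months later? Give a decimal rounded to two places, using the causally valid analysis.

The stratified and pooled comparisons disagree (the classroom track wins within each prior employment history; the apprenticeship track wins overall), so the answer turns on the causal role of prior employment history.
Here prior employment history is a common cause — it drives both which programme a case falls under and the outcome. The crude comparison mixes populations; the stratum-specific rates are the causally relevant ones.
Standardising the apprenticeship track to the population prior employment history mix: 0.389·917/1333 + 0.611·46/167 = 0.436.

0.44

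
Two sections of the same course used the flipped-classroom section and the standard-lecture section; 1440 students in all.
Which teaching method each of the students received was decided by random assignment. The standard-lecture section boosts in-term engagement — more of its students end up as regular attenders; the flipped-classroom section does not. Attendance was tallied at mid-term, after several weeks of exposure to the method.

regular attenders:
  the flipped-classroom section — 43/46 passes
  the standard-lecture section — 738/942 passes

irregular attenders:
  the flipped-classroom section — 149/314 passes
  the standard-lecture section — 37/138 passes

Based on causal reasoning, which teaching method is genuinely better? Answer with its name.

the standard-lecture section

Mid-term attendance here is a post-treatment variable shaped by the teaching method; conditioning on it would introduce bias rather than remove it. The overall comparison is the causal one.
Pooled: the flipped-classroom section 53.3% vs the standard-lecture section 71.8%; the standard-lecture section is higher overall.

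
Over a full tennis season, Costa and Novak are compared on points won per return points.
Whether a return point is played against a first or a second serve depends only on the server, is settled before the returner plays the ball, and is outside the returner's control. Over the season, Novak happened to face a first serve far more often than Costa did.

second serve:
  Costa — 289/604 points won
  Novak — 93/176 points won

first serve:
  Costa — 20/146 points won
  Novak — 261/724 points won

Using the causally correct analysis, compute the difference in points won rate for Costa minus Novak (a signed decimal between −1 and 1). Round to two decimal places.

Nothing the player does changes serve type; the imbalance is an allocation artefact. With serve type also predicting the outcome, the pooled figure is confounded, and the within-stratum comparison is the causal one.
Adjusting over the population distribution of serve type: 0.473·(0.478−0.528) + 0.527·(0.137−0.360) = -0.141.

-0.14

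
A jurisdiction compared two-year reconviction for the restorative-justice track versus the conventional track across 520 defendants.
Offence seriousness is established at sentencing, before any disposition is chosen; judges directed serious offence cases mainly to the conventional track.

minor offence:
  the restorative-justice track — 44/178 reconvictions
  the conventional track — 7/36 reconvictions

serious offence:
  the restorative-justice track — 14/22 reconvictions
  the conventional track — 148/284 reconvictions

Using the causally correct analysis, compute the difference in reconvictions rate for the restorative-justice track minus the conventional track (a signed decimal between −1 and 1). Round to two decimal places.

The stratified and pooled comparisons disagree (the conventional track wins within each offence seriousness; the restorative-justice track wins overall), so the answer turns on the causal role of offence seriousness.
Nothing the disposition does changes offence seriousness; the imbalance is an allocation artefact. With offence seriousness also predicting the outcome, the pooled figure is confounded, and the within-stratum comparison is the causal one.
Adjusting over the population distribution of offence seriousness: 0.412·(0.247−0.194) + 0.588·(0.636−0.521) = +0.090.

+0.09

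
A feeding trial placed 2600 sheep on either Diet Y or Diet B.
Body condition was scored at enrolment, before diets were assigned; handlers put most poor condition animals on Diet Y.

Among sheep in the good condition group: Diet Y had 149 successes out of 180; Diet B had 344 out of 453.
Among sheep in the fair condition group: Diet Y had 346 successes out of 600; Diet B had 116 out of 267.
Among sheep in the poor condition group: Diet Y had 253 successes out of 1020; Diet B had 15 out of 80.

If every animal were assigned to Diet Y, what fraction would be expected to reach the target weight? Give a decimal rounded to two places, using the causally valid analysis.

Starting body condition is set before the diet has any effect — it is not caused by the diet — and it independently drives the outcome. That makes it a confounder, so the causal comparison is within starting body condition levels.
Standardising Diet Y to the population starting body condition mix: 0.243·149/180 + 0.333·346/600 + 0.423·253/1020 = 0.499.

0.50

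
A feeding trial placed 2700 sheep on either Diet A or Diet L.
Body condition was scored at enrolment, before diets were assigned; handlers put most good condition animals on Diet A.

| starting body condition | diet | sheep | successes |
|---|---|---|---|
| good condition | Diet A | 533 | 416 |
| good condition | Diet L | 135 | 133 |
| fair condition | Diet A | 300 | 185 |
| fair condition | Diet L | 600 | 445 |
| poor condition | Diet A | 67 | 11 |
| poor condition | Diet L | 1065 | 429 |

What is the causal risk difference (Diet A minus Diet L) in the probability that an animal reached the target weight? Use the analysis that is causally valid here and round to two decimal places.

The stratified and pooled comparisons disagree (Diet L wins within each starting body condition; Diet A wins overall), so the answer turns on the causal role of starting body condition.
Starting body condition satisfies the back-door criterion: it is not a descendant of the diet, and it blocks the spurious path from diet to outcome. Adjusting for it (i.e., using the within-starting body condition rates) gives the causal effect.
Adjusting over the population distribution of starting body condition: 0.247·(0.780−0.985) + 0.333·(0.617−0.742) + 0.419·(0.164−0.403) = -0.192.

-0.19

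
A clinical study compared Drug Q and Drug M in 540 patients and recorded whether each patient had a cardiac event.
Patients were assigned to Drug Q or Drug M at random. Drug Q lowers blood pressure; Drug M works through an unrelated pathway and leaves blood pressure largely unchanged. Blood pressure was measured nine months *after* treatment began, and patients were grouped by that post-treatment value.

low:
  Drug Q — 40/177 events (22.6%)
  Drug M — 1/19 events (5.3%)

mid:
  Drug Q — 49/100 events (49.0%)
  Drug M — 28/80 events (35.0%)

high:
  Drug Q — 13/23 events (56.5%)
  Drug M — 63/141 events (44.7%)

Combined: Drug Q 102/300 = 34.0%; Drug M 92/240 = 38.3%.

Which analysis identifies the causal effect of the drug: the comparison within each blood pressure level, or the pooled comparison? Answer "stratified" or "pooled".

Blood pressure is recorded after the drug and is itself shifted by it — it sits on the causal path from drug to outcome. Conditioning on a mediator would strip out part of the effect we want; the pooled comparison gives the total causal effect.
Pooled: Drug Q 34.0% vs Drug M 38.3%; Drug Q is lower overall.

pooled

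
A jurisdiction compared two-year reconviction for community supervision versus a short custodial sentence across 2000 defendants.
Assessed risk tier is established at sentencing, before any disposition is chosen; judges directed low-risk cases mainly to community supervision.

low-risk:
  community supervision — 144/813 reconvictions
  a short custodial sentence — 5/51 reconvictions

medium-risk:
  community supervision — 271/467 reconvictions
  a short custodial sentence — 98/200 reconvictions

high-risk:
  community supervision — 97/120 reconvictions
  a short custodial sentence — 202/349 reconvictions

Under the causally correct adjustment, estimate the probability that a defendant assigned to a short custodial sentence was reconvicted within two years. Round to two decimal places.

0.34

Nothing the disposition does changes assessed risk tier; the imbalance is an allocation artefact. With assessed risk tier also predicting the outcome, the pooled figure is confounded, and the within-stratum comparison is the causal one.
Standardising a short custodial sentence to the population assessed risk tier mix: 0.432·5/51 + 0.334·98/200 + 0.234·202/349 = 0.341.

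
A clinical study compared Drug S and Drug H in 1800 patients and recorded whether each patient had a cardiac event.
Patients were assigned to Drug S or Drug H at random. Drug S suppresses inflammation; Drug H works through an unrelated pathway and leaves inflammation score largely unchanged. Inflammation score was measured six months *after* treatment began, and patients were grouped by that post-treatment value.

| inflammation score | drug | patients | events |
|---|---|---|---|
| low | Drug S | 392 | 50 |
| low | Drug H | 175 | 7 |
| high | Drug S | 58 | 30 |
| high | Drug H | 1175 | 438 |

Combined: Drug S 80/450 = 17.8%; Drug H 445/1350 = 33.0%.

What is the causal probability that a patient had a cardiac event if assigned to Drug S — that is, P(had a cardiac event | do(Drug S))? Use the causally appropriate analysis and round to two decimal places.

0.18

Inflammation score here is a post-treatment variable shaped by the drug; conditioning on it would introduce bias rather than remove it. The overall comparison is the causal one.
So P(outcome | do(Drug S)) is just the pooled rate for Drug S: 80/450 = 0.178.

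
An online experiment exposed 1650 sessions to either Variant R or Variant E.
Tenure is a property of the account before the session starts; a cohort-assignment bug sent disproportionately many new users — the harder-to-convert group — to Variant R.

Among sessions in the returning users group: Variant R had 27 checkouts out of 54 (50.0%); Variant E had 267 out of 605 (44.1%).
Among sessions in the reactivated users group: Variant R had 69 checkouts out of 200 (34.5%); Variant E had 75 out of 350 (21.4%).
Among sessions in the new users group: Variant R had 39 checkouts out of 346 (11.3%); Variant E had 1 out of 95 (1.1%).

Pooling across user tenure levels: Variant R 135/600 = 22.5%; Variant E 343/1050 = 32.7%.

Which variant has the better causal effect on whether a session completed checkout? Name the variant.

User tenure is set before the variant has any effect — it is not caused by the variant — and it independently drives the outcome. That makes it a confounder, so the causal comparison is within user tenure levels.
Within each level — returning users: 50.0% vs 44.1%; reactivated users: 34.5% vs 21.4%; new users: 11.3% vs 1.1% — Variant R is higher every time.

Variant R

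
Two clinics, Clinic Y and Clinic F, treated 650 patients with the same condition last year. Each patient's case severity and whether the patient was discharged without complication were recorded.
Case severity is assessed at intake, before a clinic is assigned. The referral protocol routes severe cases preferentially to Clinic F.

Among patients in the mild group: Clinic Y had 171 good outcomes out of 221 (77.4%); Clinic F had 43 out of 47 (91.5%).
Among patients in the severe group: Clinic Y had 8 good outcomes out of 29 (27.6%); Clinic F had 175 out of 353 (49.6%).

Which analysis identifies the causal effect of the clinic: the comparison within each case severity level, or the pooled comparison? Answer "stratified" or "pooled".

stratified

Case severity differs across clinics for reasons unrelated to any effect of the clinic itself, and it separately predicts the outcome — a classic confounder. We must compare within case severity levels.
Within each level — mild: 77.4% vs 91.5%; severe: 27.6% vs 49.6% — Clinic F is higher every time.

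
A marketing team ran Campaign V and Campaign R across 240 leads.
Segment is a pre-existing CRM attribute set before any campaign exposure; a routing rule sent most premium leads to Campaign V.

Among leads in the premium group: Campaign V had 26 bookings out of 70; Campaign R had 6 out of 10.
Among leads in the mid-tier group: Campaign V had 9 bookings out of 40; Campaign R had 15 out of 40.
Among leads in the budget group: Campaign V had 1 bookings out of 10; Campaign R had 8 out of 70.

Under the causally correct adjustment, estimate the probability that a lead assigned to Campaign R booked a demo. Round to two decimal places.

The customer segment-specific comparison favours Campaign R throughout, but the pooled figures favour Campaign V. The question is whether to condition on customer segment.
Since customer segment is a pre-existing factor (not a product of the campaign) and it affects the outcome on its own, it is a confounder. The stratified rates, not the pooled rate, identify the causal effect.
Standardising Campaign R to the population customer segment mix: 0.333·6/10 + 0.333·15/40 + 0.333·8/70 = 0.363.

0.36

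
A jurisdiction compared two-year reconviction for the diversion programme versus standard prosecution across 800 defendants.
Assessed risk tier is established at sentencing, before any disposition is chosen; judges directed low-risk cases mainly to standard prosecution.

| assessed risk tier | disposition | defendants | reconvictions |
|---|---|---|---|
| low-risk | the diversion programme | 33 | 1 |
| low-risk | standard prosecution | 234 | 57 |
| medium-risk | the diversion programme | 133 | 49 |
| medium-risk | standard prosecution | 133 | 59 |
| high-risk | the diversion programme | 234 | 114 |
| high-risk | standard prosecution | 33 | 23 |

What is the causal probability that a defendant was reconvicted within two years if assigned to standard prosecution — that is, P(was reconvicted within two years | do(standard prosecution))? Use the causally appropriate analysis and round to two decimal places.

0.46

Assessed risk tier satisfies the back-door criterion: it is not a descendant of the disposition, and it blocks the spurious path from disposition to outcome. Adjusting for it (i.e., using the within-assessed risk tier rates) gives the causal effect.
Standardising standard prosecution to the population assessed risk tier mix: 0.334·57/234 + 0.333·59/133 + 0.334·23/33 = 0.461.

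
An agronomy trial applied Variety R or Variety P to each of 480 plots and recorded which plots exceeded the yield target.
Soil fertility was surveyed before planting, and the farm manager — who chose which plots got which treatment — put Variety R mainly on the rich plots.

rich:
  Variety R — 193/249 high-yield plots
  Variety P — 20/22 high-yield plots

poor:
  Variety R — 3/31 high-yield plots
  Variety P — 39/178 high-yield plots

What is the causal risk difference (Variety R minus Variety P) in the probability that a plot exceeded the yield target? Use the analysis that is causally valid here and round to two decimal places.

-0.13

Variety P is higher inside every soil fertility stratum but Variety R is higher in aggregate. Whether to stratify depends on how soil fertility relates to the variety.
Since soil fertility is a pre-existing factor (not a product of the variety) and it affects the outcome on its own, it is a confounder. The stratified rates, not the pooled rate, identify the causal effect.
Adjusting over the population distribution of soil fertility: 0.565·(0.775−0.909) + 0.435·(0.097−0.219) = -0.129.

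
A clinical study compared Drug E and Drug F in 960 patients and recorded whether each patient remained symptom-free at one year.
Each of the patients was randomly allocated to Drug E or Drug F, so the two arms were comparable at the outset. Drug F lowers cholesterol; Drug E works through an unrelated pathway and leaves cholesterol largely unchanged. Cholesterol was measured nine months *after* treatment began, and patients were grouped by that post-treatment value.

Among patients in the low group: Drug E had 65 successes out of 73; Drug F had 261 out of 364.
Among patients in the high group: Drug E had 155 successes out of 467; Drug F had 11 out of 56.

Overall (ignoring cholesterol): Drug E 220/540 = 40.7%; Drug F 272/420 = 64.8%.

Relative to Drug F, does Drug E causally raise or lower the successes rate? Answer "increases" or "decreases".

decreases

Cholesterol here is a post-treatment variable shaped by the drug; conditioning on it would introduce bias rather than remove it. The overall comparison is the causal one.
Pooled: Drug E 40.7% vs Drug F 64.8%; Drug F is higher overall.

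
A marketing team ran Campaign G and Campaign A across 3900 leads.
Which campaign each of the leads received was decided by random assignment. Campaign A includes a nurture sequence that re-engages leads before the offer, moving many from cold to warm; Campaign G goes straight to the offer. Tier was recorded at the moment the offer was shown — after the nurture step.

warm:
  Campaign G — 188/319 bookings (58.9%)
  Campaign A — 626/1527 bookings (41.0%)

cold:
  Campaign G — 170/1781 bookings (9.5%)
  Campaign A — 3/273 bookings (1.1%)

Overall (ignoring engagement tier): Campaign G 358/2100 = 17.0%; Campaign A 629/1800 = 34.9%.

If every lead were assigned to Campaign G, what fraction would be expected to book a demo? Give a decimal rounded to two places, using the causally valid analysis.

0.17

The stratified and pooled comparisons disagree (Campaign G wins within each engagement tier; Campaign A wins overall), so the answer turns on the causal role of engagement tier.
The distribution of engagement tier is itself part of what the campaign does — it is an intermediate outcome. Holding it fixed would remove that part of the effect; the total effect is the pooled difference.
So P(outcome | do(Campaign G)) is just the pooled rate for Campaign G: 358/2100 = 0.170.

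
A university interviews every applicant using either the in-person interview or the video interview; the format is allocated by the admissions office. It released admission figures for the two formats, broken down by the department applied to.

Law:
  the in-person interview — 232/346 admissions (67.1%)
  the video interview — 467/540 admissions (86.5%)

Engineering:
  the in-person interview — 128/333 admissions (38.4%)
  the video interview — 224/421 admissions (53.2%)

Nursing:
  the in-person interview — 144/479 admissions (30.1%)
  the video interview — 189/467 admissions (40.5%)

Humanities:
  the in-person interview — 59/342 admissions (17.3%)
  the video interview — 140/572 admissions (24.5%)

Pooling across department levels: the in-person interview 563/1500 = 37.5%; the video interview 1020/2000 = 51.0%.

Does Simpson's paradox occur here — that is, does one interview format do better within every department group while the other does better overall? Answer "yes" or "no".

no

Within each department level (Law 67.1% vs 86.5%; Engineering 38.4% vs 53.2%; Nursing 30.1% vs 40.5%; Humanities 17.3% vs 24.5%), the video interview has the higher rate every time. Pooled: 37.5% vs 51.0% — the video interview has the higher rate overall. They agree.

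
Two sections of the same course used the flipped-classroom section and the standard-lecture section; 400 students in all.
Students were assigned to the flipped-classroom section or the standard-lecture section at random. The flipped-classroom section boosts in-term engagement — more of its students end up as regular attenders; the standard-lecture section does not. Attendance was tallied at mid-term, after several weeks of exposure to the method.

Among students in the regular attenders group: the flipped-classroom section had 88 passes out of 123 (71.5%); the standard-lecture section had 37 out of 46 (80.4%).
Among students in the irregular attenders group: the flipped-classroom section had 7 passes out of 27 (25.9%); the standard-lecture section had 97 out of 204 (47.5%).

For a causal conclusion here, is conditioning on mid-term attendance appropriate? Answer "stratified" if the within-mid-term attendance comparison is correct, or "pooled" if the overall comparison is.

The stratified and pooled comparisons disagree (the standard-lecture section wins within each mid-term attendance; the flipped-classroom section wins overall), so the answer turns on the causal role of mid-term attendance.
Because the teaching method influences mid-term attendance, mid-term attendance is a post-treatment mediator, not a confounder. Stratifying on it would bias the estimate; the causal effect is the crude pooled difference.
Pooled: the flipped-classroom section 63.3% vs the standard-lecture section 53.6%; the flipped-classroom section is higher overall.

pooled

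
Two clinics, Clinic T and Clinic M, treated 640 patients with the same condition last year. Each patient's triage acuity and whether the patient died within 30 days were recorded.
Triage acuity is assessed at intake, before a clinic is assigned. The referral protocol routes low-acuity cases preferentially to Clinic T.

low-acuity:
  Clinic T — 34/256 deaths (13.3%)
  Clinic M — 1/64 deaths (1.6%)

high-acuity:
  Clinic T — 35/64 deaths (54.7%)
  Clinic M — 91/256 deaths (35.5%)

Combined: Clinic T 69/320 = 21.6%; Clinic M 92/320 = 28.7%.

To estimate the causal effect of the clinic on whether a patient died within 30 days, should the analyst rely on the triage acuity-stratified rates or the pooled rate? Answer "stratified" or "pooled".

stratified

Nothing the clinic does changes triage acuity; the imbalance is an allocation artefact. With triage acuity also predicting the outcome, the pooled figure is confounded, and the within-stratum comparison is the causal one.
Within each level — low-acuity: 13.3% vs 1.6%; high-acuity: 54.7% vs 35.5% — Clinic M is lower every time.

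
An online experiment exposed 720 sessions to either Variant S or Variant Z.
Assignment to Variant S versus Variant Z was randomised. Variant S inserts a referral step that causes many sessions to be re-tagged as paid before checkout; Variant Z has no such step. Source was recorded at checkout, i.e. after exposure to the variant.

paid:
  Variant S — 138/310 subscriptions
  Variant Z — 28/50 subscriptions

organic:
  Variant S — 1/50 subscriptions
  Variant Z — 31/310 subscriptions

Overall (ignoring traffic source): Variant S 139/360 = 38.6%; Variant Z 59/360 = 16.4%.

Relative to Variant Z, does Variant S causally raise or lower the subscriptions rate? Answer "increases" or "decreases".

increases

Traffic source is downstream of the variant. One should not condition on a consequence of treatment, so the overall rates are the right comparison.
Pooled: Variant S 38.6% vs Variant Z 16.4%; Variant S is higher overall.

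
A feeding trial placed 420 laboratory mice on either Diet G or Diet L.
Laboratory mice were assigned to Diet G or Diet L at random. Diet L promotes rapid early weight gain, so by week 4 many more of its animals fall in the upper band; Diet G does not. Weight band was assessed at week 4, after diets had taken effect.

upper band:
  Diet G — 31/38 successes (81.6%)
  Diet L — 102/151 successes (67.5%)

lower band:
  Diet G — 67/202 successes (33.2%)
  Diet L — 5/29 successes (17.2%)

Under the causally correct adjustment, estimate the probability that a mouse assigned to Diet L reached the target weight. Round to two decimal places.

Diet G is higher inside every week-4 weight band stratum but Diet L is higher in aggregate. Whether to stratify depends on how week-4 weight band relates to the diet.
Week-4 weight band here is a post-treatment variable shaped by the diet; conditioning on it would introduce bias rather than remove it. The overall comparison is the causal one.
So P(outcome | do(Diet L)) is just the pooled rate for Diet L: 107/180 = 0.594.

0.59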